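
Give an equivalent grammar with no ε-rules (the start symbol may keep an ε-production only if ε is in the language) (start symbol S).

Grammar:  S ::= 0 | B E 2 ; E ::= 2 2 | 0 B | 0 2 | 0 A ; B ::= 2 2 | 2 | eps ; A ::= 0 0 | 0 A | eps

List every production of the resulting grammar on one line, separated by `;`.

Nullable nonterminals: {A, B}.
ε ∉ L(G), so no ε-production is kept.
For each production, add variants omitting each subset of nullable occurrences: S → B E 2 gives B E 2 | E 2. E → 0 B gives 0 B | 0. A → 0 A gives 0 A | 0.

S ::= 0 | B E 2 | E 2; E ::= 2 2 | 0 B | 0 | 0 2 | 0 A; B ::= 2 2 | 2; A ::= 0 0 | 0 A | 0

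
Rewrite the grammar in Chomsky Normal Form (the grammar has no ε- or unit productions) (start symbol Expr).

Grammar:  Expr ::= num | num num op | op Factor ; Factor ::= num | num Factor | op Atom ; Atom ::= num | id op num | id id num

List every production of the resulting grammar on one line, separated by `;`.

Introduce a nonterminal for each terminal appearing in a rule of length ≥ 2: X1 → num, X2 → op, X3 → id.
Binarize each right-hand side of length ≥ 3 by chaining fresh nonterminals (Y1, Y2, …): affected rules were Expr → X1 X1 X2; Atom → X3 X2 X1; Atom → X3 X3 X1.

Expr ::= num | X1 Y1 | X2 Factor; Factor ::= num | X1 Factor | X2 Atom; Atom ::= num | X3 Y2 | X3 Y3; X1 ::= num; X2 ::= op; X3 ::= id; Y1 ::= X1 X2; Y2 ::= X2 X1; Y3 ::= X3 X1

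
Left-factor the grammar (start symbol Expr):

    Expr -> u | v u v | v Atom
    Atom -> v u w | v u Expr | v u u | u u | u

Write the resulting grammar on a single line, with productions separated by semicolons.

Expr -> u | v Expr1; Atom -> v u Atom1 | u Atom2; Expr1 -> u v | Atom; Atom1 -> w | Expr | u; Atom2 -> u | eps

Expr has alternatives sharing prefix 'v': factor to Expr → v Expr1 with Expr1 → u v | Atom.
Atom has alternatives sharing prefix 'v u': factor to Atom → v u Atom1 with Atom1 → w | Expr | u.
Atom has alternatives sharing prefix 'u': factor to Atom → u Atom2 with Atom2 → u | ε.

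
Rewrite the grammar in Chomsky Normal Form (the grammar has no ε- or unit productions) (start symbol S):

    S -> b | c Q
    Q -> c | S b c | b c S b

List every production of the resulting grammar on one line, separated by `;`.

Introduce a nonterminal for each terminal appearing in a rule of length ≥ 2: X1 → c, X2 → b.
Binarize each right-hand side of length ≥ 3 by chaining fresh nonterminals (Y1, Y2, …): affected rules were Q → S X2 X1; Q → X2 X1 S X2.

S -> b | X1 Q; Q -> c | S Y1 | X2 Y2; X1 -> c; X2 -> b; Y1 -> X2 X1; Y2 -> X1 Y3; Y3 -> S X2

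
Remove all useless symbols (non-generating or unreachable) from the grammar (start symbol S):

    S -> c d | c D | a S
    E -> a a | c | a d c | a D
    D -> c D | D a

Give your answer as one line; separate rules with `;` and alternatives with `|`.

S -> c d | a S

Generating nonterminals: {E, S}.
Reachable from S after that: {S}.
Removed useless symbols: {D, E} and every production mentioning them.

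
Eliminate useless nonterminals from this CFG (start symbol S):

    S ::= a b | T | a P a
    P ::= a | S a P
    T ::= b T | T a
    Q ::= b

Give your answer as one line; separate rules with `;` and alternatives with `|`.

S ::= a b | a P a; P ::= a | S a P

Generating nonterminals: {P, Q, S}.
Reachable from S after that: {P, S}.
Removed useless symbols: {Q, T} and every production mentioning them.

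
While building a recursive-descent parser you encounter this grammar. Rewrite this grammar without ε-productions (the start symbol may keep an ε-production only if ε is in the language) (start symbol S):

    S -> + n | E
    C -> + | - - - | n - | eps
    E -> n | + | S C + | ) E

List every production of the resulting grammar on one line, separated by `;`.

S -> + n | E; C -> + | - - - | n -; E -> n | + | S C + | S + | ) E

Nullable set = {C}.
ε ∉ L(G), so no ε-production is kept.
Expand every rule over subsets of its nullable positions: E → S C + gives S C + | S +.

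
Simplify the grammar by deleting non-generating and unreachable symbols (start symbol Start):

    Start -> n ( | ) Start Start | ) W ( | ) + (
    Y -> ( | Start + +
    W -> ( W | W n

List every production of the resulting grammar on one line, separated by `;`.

Start -> n ( | ) Start Start | ) + (

Generating nonterminals: {Start, Y}.
Reachable from Start after that: {Start}.
Removed useless symbols: {W, Y} and every production mentioning them.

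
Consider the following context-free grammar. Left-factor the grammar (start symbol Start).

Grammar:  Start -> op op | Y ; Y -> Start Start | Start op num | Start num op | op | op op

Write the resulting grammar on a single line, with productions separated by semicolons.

Start -> op op | Y; Y -> Start Y1 | op Y2; Y1 -> Start | op num | num op; Y2 -> ε | op

Y has alternatives sharing prefix 'Start': factor to Y → Start Y1 with Y1 → Start | op num | num op.
Y has alternatives sharing prefix 'op': factor to Y → op Y2 with Y2 → ε | op.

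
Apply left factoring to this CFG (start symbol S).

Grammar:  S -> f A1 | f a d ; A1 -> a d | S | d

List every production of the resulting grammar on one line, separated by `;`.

S -> f S'; A1 -> a d | S | d; S' -> A1 | a d

S has alternatives sharing prefix 'f': factor to S → f S' with S' → A1 | a d.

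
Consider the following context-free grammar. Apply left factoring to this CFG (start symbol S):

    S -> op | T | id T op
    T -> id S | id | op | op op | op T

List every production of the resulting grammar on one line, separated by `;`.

T has alternatives sharing prefix 'op': factor to T → op T' with T' → ε | op | T.
T has alternatives sharing prefix 'id': factor to T → id T'' with T'' → S | ε.

S -> op | T | id T op; T -> op T' | id T''; T' -> epsilon | op | T; T'' -> S | epsilon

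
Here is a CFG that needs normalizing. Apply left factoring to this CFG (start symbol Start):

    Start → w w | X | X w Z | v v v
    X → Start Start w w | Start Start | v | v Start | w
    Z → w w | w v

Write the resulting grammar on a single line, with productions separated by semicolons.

Start has alternatives sharing prefix 'X': factor to Start → X Start1 with Start1 → ε | w Z.
X has alternatives sharing prefix 'Start Start': factor to X → Start Start X1 with X1 → w w | ε.
X has alternatives sharing prefix 'v': factor to X → v X2 with X2 → ε | Start.
Z has alternatives sharing prefix 'w': factor to Z → w Z1 with Z1 → w | v.

Start → w w | v v v | X Start1; X → w | Start Start X1 | v X2; Z → w Z1; Start1 → epsilon | w Z; X1 → w w | epsilon; X2 → epsilon | Start; Z1 → w | v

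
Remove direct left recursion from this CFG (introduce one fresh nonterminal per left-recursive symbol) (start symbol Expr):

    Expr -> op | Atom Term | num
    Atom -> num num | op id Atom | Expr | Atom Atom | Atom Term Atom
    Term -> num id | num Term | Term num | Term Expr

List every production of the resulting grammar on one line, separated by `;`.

Expr -> op | Atom Term | num; Atom -> num num Atom1 | op id Atom Atom1 | Expr Atom1; Term -> num id Term1 | num Term Term1; Atom1 -> Atom Atom1 | Term Atom Atom1 | eps; Term1 -> num Term1 | Expr Term1 | eps

Left recursion appears on Atom, Term.
For Atom: α = {Atom, Term Atom}, β = {num num, op id Atom, Expr}. Rewrite as Atom → β Atom1 and Atom1 → α Atom1 | ε.
For Term: α = {num, Expr}, β = {num id, num Term}. Rewrite as Term → β Term1 and Term1 → α Term1 | ε.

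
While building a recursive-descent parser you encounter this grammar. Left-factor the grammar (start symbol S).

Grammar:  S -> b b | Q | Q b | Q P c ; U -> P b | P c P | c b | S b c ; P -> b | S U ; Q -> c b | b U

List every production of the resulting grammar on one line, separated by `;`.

S has alternatives sharing prefix 'Q': factor to S → Q S' with S' → ε | b | P c.
U has alternatives sharing prefix 'P': factor to U → P U' with U' → b | c P.

S -> b b | Q S'; U -> c b | S b c | P U'; P -> b | S U; Q -> c b | b U; S' -> ε | b | P c; U' -> b | c P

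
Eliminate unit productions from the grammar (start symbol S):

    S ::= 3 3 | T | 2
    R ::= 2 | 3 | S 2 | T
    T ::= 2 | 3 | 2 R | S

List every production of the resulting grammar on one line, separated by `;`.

S ::= 3 3 | 2 | 3 | 2 R; R ::= 3 3 | 2 | 3 | S 2 | 2 R; T ::= 3 3 | 2 | 3 | 2 R

Unit pairs: R ⇒* {S, T}; S ⇒* {T}; T ⇒* {S}.
Replace each nonterminal's rules with the union of the non-unit rules of every nonterminal it unit-derives.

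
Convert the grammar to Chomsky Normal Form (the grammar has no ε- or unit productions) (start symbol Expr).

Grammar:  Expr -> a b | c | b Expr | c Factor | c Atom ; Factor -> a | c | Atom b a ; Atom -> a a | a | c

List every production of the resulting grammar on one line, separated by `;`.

Introduce a nonterminal for each terminal appearing in a rule of length ≥ 2: X1 → a, X2 → b, X3 → c.
Binarize each right-hand side of length ≥ 3 by chaining fresh nonterminals (Y1, Y2, …): affected rules were Factor → Atom X2 X1.

Expr -> X1 X2 | c | X2 Expr | X3 Factor | X3 Atom; Factor -> a | c | Atom Y1; Atom -> X1 X1 | a | c; X1 -> a; X2 -> b; X3 -> c; Y1 -> X2 X1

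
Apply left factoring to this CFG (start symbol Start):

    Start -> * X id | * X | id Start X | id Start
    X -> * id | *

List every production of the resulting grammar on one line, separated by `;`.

Start has alternatives sharing prefix '* X': factor to Start → * X Start1 with Start1 → id | ε.
Start has alternatives sharing prefix 'id Start': factor to Start → id Start Start2 with Start2 → X | ε.
X has alternatives sharing prefix '*': factor to X → * X1 with X1 → id | ε.

Start -> * X Start1 | id Start Start2; X -> * X1; Start1 -> id | ε; Start2 -> X | ε; X1 -> id | ε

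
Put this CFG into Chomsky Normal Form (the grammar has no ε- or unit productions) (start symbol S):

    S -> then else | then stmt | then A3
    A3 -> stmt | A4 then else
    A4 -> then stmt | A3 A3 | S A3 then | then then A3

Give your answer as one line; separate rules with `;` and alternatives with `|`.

S -> X1 X2 | X1 X3 | X1 A3; A3 -> stmt | A4 Y1; A4 -> X1 X3 | A3 A3 | S Y2 | X1 Y3; X1 -> then; X2 -> else; X3 -> stmt; Y1 -> X1 X2; Y2 -> A3 X1; Y3 -> X1 A3

Introduce a nonterminal for each terminal appearing in a rule of length ≥ 2: X1 → then, X2 → else, X3 → stmt.
Binarize each right-hand side of length ≥ 3 by chaining fresh nonterminals (Y1, Y2, …): affected rules were A3 → A4 X1 X2; A4 → S A3 X1; A4 → X1 X1 A3.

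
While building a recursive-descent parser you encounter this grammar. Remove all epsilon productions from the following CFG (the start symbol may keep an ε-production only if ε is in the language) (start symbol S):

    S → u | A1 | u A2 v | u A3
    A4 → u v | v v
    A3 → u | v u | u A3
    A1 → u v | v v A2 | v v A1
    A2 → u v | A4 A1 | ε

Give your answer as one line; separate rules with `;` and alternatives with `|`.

S → u | A1 | u A2 v | u v | u A3; A4 → u v | v v; A3 → u | v u | u A3; A1 → u v | v v A2 | v v | v v A1; A2 → u v | A4 A1

Nullable nonterminals: {A2}.
ε ∉ L(G), so no ε-production is kept.
Add the nullable-subset variants: S → u A2 v gives u A2 v | u v. A1 → v v A2 gives v v A2 | v v.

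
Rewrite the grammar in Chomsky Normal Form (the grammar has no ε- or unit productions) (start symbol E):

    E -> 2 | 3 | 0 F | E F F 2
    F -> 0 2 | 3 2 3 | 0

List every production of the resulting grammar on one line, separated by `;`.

E -> 2 | 3 | X1 F | E Y1; F -> X1 X2 | X3 Y3 | 0; X1 -> 0; X2 -> 2; X3 -> 3; Y1 -> F Y2; Y2 -> F X2; Y3 -> X2 X3

Introduce a nonterminal for each terminal appearing in a rule of length ≥ 2: X1 → 0, X2 → 2, X3 → 3.
Binarize each right-hand side of length ≥ 3 by chaining fresh nonterminals (Y1, Y2, …): affected rules were E → E F F X2; F → X3 X2 X3.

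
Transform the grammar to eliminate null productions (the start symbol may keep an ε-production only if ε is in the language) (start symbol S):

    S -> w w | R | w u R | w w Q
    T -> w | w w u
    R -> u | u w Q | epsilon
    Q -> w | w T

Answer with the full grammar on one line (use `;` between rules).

S -> w w | R | w u R | w u | w w Q | ε; T -> w | w w u; R -> u | u w Q; Q -> w | w T

The nullable symbols are {R, S}.
ε ∈ L(G) since S is nullable, so keep S → ε.
For each production, add variants omitting each subset of nullable occurrences: S → w u R gives w u R | w u.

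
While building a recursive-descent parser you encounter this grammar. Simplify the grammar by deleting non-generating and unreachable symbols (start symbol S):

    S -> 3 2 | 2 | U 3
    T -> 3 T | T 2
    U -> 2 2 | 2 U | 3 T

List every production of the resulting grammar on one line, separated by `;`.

S -> 3 2 | 2 | U 3; U -> 2 2 | 2 U

Generating nonterminals: {S, U}.
Reachable from S after that: {S, U}.
Removed useless symbols: {T} and every production mentioning them.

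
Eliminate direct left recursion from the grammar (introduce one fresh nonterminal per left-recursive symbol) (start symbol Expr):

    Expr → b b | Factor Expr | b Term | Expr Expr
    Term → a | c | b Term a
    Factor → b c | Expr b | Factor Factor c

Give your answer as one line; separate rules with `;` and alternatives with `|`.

Expr → b b Expr1 | Factor Expr Expr1 | b Term Expr1; Term → a | c | b Term a; Factor → b c Factor1 | Expr b Factor1; Expr1 → Expr Expr1 | epsilon; Factor1 → Factor c Factor1 | epsilon

Left recursion appears on Expr, Factor.
For Expr: α = {Expr}, β = {b b, Factor Expr, b Term}. Rewrite as Expr → β Expr1 and Expr1 → α Expr1 | ε.
For Factor: α = {Factor c}, β = {b c, Expr b}. Rewrite as Factor → β Factor1 and Factor1 → α Factor1 | ε.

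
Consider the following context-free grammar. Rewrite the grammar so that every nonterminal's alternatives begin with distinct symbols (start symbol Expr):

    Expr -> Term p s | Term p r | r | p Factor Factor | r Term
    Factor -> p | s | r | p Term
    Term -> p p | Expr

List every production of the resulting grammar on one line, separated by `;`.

Expr has alternatives sharing prefix 'Term p': factor to Expr → Term p Expr1 with Expr1 → s | r.
Expr has alternatives sharing prefix 'r': factor to Expr → r Expr2 with Expr2 → ε | Term.
Factor has alternatives sharing prefix 'p': factor to Factor → p Factor1 with Factor1 → ε | Term.

Expr -> p Factor Factor | Term p Expr1 | r Expr2; Factor -> s | r | p Factor1; Term -> p p | Expr; Expr1 -> s | r; Expr2 -> eps | Term; Factor1 -> eps | Term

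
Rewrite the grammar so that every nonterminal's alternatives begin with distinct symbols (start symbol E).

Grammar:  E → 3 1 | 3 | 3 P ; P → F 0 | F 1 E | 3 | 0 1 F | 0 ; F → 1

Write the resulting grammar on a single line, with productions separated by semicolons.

E has alternatives sharing prefix '3': factor to E → 3 E' with E' → 1 | ε | P.
P has alternatives sharing prefix 'F': factor to P → F P' with P' → 0 | 1 E.
P has alternatives sharing prefix '0': factor to P → 0 P'' with P'' → 1 F | ε.

E → 3 E'; P → 3 | F P' | 0 P''; F → 1; E' → 1 | ε | P; P' → 0 | 1 E; P'' → 1 F | ε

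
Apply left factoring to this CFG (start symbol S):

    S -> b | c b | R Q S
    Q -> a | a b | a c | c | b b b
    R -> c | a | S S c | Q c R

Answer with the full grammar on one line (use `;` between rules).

Q has alternatives sharing prefix 'a': factor to Q → a Q' with Q' → ε | b | c.

S -> b | c b | R Q S; Q -> c | b b b | a Q'; R -> c | a | S S c | Q c R; Q' -> ε | b | c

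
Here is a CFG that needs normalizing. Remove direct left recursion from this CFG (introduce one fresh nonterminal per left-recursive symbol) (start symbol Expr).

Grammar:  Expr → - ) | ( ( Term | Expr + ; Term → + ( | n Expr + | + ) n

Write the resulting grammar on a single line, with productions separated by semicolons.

Left recursion appears on Expr.
For Expr: α = {+}, β = {- ), ( ( Term}. Rewrite as Expr → β Expr1 and Expr1 → α Expr1 | ε.

Expr → - ) Expr1 | ( ( Term Expr1; Term → + ( | n Expr + | + ) n; Expr1 → + Expr1 | ε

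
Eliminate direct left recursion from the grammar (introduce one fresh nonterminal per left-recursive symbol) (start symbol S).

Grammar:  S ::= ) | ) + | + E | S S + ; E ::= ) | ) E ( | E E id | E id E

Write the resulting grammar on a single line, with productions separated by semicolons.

Left recursion appears on S, E.
For S: α = {S +}, β = {), ) +, + E}. Rewrite as S → β S' and S' → α S' | ε.
For E: α = {E id, id E}, β = {), ) E (}. Rewrite as E → β E' and E' → α E' | ε.

S ::= ) S' | ) + S' | + E S'; E ::= ) E' | ) E ( E'; S' ::= S + S' | ε; E' ::= E id E' | id E E' | ε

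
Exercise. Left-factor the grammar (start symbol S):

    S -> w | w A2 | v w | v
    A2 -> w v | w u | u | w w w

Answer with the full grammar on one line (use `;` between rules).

S -> w S' | v S''; A2 -> u | w A2'; S' -> ε | A2; S'' -> w | ε; A2' -> v | u | w w

S has alternatives sharing prefix 'w': factor to S → w S' with S' → ε | A2.
S has alternatives sharing prefix 'v': factor to S → v S'' with S'' → w | ε.
A2 has alternatives sharing prefix 'w': factor to A2 → w A2' with A2' → v | u | w w.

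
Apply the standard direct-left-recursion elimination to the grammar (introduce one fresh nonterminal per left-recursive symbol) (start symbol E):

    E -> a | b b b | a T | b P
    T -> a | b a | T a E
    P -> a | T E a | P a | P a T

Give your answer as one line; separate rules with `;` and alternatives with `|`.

T, P are directly left-recursive.
For T: α = {a E}, β = {a, b a}. Rewrite as T → β T' and T' → α T' | ε.
For P: α = {a, a T}, β = {a, T E a}. Rewrite as P → β P' and P' → α P' | ε.

E -> a | b b b | a T | b P; T -> a T' | b a T'; P -> a P' | T E a P'; T' -> a E T' | ε; P' -> a P' | a T P' | ε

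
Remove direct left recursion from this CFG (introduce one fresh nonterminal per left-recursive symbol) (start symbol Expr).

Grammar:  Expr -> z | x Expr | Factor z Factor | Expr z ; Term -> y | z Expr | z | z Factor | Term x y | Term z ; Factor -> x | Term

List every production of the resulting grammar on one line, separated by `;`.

Expr -> z Expr1 | x Expr Expr1 | Factor z Factor Expr1; Term -> y Term1 | z Expr Term1 | z Term1 | z Factor Term1; Factor -> x | Term; Expr1 -> z Expr1 | ε; Term1 -> x y Term1 | z Term1 | ε

Directly left-recursive nonterminals: Expr, Term.
For Expr: α = {z}, β = {z, x Expr, Factor z Factor}. Rewrite as Expr → β Expr1 and Expr1 → α Expr1 | ε.
For Term: α = {x y, z}, β = {y, z Expr, z, z Factor}. Rewrite as Term → β Term1 and Term1 → α Term1 | ε.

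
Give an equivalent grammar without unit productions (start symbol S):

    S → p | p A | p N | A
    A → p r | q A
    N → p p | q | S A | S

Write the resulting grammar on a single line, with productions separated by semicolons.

Unit pairs: N ⇒* {A, S}; S ⇒* {A}.
For each unit pair (A, B), copy every non-unit production of B to A, then drop all unit productions.

S → p | p A | p N | p r | q A; A → p r | q A; N → p | p A | p N | p p | q | S A | p r | q A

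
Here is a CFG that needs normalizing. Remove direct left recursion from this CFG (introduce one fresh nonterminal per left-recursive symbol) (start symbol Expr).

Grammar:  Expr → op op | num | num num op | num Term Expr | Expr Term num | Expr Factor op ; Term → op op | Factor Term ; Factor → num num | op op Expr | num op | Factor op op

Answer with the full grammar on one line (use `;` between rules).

Directly left-recursive nonterminals: Expr, Factor.
For Expr: α = {Term num, Factor op}, β = {op op, num, num num op, num Term Expr}. Rewrite as Expr → β Expr1 and Expr1 → α Expr1 | ε.
For Factor: α = {op op}, β = {num num, op op Expr, num op}. Rewrite as Factor → β Factor1 and Factor1 → α Factor1 | ε.

Expr → op op Expr1 | num Expr1 | num num op Expr1 | num Term Expr Expr1; Term → op op | Factor Term; Factor → num num Factor1 | op op Expr Factor1 | num op Factor1; Expr1 → Term num Expr1 | Factor op Expr1 | ε; Factor1 → op op Factor1 | ε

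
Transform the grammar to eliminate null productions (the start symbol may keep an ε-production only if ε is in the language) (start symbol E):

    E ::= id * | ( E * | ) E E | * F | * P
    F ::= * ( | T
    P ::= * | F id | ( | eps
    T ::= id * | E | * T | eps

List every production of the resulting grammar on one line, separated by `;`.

Nullable nonterminals: {F, P, T}.
ε ∉ L(G), so no ε-production is kept.
For each production, add variants omitting each subset of nullable occurrences: E → * F gives * F | *. P → F id gives F id | id. T → * T gives * T | *.

E ::= id * | ( E * | ) E E | * F | * | * P; F ::= * ( | T; P ::= * | F id | id | (; T ::= id * | E | * T | *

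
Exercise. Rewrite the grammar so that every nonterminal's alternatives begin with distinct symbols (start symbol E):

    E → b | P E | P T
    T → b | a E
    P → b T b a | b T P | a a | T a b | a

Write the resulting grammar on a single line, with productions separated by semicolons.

E has alternatives sharing prefix 'P': factor to E → P E' with E' → E | T.
P has alternatives sharing prefix 'b T': factor to P → b T P' with P' → b a | P.
P has alternatives sharing prefix 'a': factor to P → a P'' with P'' → a | ε.

E → b | P E'; T → b | a E; P → T a b | b T P' | a P''; E' → E | T; P' → b a | P; P'' → a | epsilon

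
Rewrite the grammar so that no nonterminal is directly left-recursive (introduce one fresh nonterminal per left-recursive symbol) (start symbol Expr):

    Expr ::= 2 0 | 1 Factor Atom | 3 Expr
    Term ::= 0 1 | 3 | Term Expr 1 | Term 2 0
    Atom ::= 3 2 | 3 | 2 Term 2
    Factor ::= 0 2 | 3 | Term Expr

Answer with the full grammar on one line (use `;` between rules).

Directly left-recursive nonterminal: Term.
For Term: α = {Expr 1, 2 0}, β = {0 1, 3}. Rewrite as Term → β Term1 and Term1 → α Term1 | ε.

Expr ::= 2 0 | 1 Factor Atom | 3 Expr; Term ::= 0 1 Term1 | 3 Term1; Atom ::= 3 2 | 3 | 2 Term 2; Factor ::= 0 2 | 3 | Term Expr; Term1 ::= Expr 1 Term1 | 2 0 Term1 | ε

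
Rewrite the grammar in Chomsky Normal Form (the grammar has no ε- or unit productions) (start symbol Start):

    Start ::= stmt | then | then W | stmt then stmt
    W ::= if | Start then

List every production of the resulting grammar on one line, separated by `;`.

Start ::= stmt | then | X1 W | X2 Y1; W ::= if | Start X1; X1 ::= then; X2 ::= stmt; Y1 ::= X1 X2

Introduce a nonterminal for each terminal appearing in a rule of length ≥ 2: X1 → then, X2 → stmt.
Binarize each right-hand side of length ≥ 3 by chaining fresh nonterminals (Y1, Y2, …): affected rules were Start → X2 X1 X2.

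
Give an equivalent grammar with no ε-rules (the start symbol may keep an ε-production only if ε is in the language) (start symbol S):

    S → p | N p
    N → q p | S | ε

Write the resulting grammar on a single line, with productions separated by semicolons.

The nullable symbols are {N}.
ε ∉ L(G), so no ε-production is kept.

S → p | N p; N → q p | S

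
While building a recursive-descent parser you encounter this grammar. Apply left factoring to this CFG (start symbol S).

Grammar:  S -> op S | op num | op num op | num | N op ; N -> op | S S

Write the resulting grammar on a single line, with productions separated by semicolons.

S -> num | N op | op S'; N -> op | S S; S' -> S | num S''; S'' -> ε | op

S has alternatives sharing prefix 'op': factor to S → op S' with S' → S | num | num op.
S' has alternatives sharing prefix 'num': factor to S' → num S'' with S'' → ε | op.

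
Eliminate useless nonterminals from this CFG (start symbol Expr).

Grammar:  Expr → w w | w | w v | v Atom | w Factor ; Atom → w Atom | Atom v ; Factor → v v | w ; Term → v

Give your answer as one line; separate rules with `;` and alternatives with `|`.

Expr → w w | w | w v | w Factor; Factor → v v | w

Generating nonterminals: {Expr, Factor, Term}.
Reachable from Expr after that: {Expr, Factor}.
Removed useless symbols: {Atom, Term} and every production mentioning them.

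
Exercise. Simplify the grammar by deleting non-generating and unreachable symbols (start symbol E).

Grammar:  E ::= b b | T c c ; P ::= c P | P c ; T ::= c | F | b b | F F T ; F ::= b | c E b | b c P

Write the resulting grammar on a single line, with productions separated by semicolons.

E ::= b b | T c c; T ::= c | F | b b | F F T; F ::= b | c E b

Generating nonterminals: {E, F, T}.
Reachable from E after that: {E, F, T}.
Removed useless symbols: {P} and every production mentioning them.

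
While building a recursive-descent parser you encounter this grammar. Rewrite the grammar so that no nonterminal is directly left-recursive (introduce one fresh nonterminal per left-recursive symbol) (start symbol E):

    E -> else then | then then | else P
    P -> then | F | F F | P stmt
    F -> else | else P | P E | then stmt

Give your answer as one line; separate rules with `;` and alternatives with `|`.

P is directly left-recursive.
For P: α = {stmt}, β = {then, F, F F}. Rewrite as P → β P' and P' → α P' | ε.

E -> else then | then then | else P; P -> then P' | F P' | F F P'; F -> else | else P | P E | then stmt; P' -> stmt P' | ε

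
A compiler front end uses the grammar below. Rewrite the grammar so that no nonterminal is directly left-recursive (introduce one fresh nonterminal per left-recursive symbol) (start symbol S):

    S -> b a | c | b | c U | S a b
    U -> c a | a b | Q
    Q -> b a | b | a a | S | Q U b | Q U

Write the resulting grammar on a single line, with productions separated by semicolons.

S -> b a S' | c S' | b S' | c U S'; U -> c a | a b | Q; Q -> b a Q' | b Q' | a a Q' | S Q'; S' -> a b S' | ε; Q' -> U b Q' | U Q' | ε

Directly left-recursive nonterminals: S, Q.
For S: α = {a b}, β = {b a, c, b, c U}. Rewrite as S → β S' and S' → α S' | ε.
For Q: α = {U b, U}, β = {b a, b, a a, S}. Rewrite as Q → β Q' and Q' → α Q' | ε.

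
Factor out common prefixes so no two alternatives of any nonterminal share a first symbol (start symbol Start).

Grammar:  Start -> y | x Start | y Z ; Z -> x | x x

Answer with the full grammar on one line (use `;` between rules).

Start has alternatives sharing prefix 'y': factor to Start → y Start1 with Start1 → ε | Z.
Z has alternatives sharing prefix 'x': factor to Z → x Z1 with Z1 → ε | x.

Start -> x Start | y Start1; Z -> x Z1; Start1 -> ε | Z; Z1 -> ε | x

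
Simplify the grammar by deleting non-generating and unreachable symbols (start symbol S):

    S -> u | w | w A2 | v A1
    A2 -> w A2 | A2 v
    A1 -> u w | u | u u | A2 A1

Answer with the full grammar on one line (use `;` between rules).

Generating nonterminals: {A1, S}.
Reachable from S after that: {A1, S}.
Removed useless symbols: {A2} and every production mentioning them.

S -> u | w | v A1; A1 -> u w | u | u u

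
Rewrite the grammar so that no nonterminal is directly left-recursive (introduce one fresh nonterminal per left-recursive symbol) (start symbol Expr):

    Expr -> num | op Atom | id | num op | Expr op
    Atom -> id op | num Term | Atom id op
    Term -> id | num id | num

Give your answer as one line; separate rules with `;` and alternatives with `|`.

Expr -> num Expr1 | op Atom Expr1 | id Expr1 | num op Expr1; Atom -> id op Atom1 | num Term Atom1; Term -> id | num id | num; Expr1 -> op Expr1 | ε; Atom1 -> id op Atom1 | ε

Left recursion appears on Expr, Atom.
For Expr: α = {op}, β = {num, op Atom, id, num op}. Rewrite as Expr → β Expr1 and Expr1 → α Expr1 | ε.
For Atom: α = {id op}, β = {id op, num Term}. Rewrite as Atom → β Atom1 and Atom1 → α Atom1 | ε.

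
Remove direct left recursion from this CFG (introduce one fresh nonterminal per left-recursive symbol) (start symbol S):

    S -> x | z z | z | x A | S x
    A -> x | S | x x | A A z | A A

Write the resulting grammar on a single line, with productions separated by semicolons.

S, A are directly left-recursive.
For S: α = {x}, β = {x, z z, z, x A}. Rewrite as S → β S' and S' → α S' | ε.
For A: α = {A z, A}, β = {x, S, x x}. Rewrite as A → β A' and A' → α A' | ε.

S -> x S' | z z S' | z S' | x A S'; A -> x A' | S A' | x x A'; S' -> x S' | ε; A' -> A z A' | A A' | ε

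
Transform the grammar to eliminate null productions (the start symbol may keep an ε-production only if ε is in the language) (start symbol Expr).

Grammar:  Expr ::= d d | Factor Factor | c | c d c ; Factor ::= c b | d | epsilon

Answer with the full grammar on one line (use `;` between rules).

Expr ::= d d | Factor Factor | Factor | c | c d c | ε; Factor ::= c b | d

Nullable nonterminals: {Expr, Factor}.
ε ∈ L(G) since Expr is nullable, so keep Expr → ε.
Expand every rule over subsets of its nullable positions: Expr → Factor Factor gives Factor Factor | Factor.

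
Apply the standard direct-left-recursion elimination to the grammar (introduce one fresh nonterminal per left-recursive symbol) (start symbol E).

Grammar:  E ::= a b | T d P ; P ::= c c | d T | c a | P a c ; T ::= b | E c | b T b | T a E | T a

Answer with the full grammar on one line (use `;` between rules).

Left recursion appears on P, T.
For P: α = {a c}, β = {c c, d T, c a}. Rewrite as P → β P' and P' → α P' | ε.
For T: α = {a E, a}, β = {b, E c, b T b}. Rewrite as T → β T' and T' → α T' | ε.

E ::= a b | T d P; P ::= c c P' | d T P' | c a P'; T ::= b T' | E c T' | b T b T'; P' ::= a c P' | ε; T' ::= a E T' | a T' | ε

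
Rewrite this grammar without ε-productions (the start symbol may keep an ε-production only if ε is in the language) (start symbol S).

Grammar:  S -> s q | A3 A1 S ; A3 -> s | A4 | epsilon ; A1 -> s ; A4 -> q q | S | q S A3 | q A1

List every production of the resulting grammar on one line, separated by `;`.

The nullable symbols are {A3}.
ε ∉ L(G), so no ε-production is kept.
Expand every rule over subsets of its nullable positions: S → A3 A1 S gives A3 A1 S | A1 S. A4 → q S A3 gives q S A3 | q S.

S -> s q | A3 A1 S | A1 S; A3 -> s | A4; A1 -> s; A4 -> q q | S | q S A3 | q S | q A1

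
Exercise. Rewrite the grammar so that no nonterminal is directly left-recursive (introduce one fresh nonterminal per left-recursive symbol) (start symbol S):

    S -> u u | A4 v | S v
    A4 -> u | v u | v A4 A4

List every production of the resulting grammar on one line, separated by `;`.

S -> u u S' | A4 v S'; A4 -> u | v u | v A4 A4; S' -> v S' | ε

Directly left-recursive nonterminal: S.
For S: α = {v}, β = {u u, A4 v}. Rewrite as S → β S' and S' → α S' | ε.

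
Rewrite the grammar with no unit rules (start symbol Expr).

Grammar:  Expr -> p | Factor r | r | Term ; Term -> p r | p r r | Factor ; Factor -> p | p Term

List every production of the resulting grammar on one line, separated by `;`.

Expr -> p r | p r r | p | p Term | Factor r | r; Term -> p r | p r r | p | p Term; Factor -> p | p Term

Unit pairs: Expr ⇒* {Factor, Term}; Term ⇒* {Factor}.
For every A with A ⇒* B via unit rules, add B's non-unit alternatives to A; then delete every rule of the form X → Y.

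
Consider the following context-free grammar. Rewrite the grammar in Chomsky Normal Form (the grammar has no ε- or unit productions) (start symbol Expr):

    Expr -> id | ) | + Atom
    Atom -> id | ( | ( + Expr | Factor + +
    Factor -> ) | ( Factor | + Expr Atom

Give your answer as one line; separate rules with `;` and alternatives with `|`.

Introduce a nonterminal for each terminal appearing in a rule of length ≥ 2: X1 → +, X2 → (.
Binarize each right-hand side of length ≥ 3 by chaining fresh nonterminals (Y1, Y2, …): affected rules were Atom → X2 X1 Expr; Atom → Factor X1 X1; Factor → X1 Expr Atom.

Expr -> id | ) | X1 Atom; Atom -> id | ( | X2 Y1 | Factor Y2; Factor -> ) | X2 Factor | X1 Y3; X1 -> +; X2 -> (; Y1 -> X1 Expr; Y2 -> X1 X1; Y3 -> Expr Atom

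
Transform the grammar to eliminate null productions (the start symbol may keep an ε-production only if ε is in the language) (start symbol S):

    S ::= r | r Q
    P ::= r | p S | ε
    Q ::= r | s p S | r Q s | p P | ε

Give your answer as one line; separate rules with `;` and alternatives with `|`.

S ::= r | r Q; P ::= r | p S; Q ::= r | s p S | r Q s | r s | p P | p

Nullable set = {P, Q}.
ε ∉ L(G), so no ε-production is kept.
Expand every rule over subsets of its nullable positions: Q → r Q s gives r Q s | r s. Q → p P gives p P | p.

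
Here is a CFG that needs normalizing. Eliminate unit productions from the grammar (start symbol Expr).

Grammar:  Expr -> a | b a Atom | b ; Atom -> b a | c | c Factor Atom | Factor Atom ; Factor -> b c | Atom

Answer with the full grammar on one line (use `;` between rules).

Unit pairs: Factor ⇒* {Atom}.
Replace each nonterminal's rules with the union of the non-unit rules of every nonterminal it unit-derives.

Expr -> a | b a Atom | b; Atom -> b a | c | c Factor Atom | Factor Atom; Factor -> b a | c | c Factor Atom | Factor Atom | b c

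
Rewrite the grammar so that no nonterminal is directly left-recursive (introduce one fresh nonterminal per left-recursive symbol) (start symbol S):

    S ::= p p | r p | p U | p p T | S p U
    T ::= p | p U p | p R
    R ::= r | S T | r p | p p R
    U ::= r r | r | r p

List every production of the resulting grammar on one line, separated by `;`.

Directly left-recursive nonterminal: S.
For S: α = {p U}, β = {p p, r p, p U, p p T}. Rewrite as S → β S' and S' → α S' | ε.

S ::= p p S' | r p S' | p U S' | p p T S'; T ::= p | p U p | p R; R ::= r | S T | r p | p p R; U ::= r r | r | r p; S' ::= p U S' | epsilon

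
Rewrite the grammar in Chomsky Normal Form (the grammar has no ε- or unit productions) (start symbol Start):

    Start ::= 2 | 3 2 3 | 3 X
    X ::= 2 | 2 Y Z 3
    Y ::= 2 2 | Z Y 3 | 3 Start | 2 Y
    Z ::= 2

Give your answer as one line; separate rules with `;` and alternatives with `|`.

Introduce a nonterminal for each terminal appearing in a rule of length ≥ 2: X1 → 3, X2 → 2.
Binarize each right-hand side of length ≥ 3 by chaining fresh nonterminals (Y1, Y2, …): affected rules were Start → X1 X2 X1; X → X2 Y Z X1; Y → Z Y X1.

Start ::= 2 | X1 Y1 | X1 X; X ::= 2 | X2 Y2; Y ::= X2 X2 | Z Y4 | X1 Start | X2 Y; Z ::= 2; X1 ::= 3; X2 ::= 2; Y1 ::= X2 X1; Y2 ::= Y Y3; Y3 ::= Z X1; Y4 ::= Y X1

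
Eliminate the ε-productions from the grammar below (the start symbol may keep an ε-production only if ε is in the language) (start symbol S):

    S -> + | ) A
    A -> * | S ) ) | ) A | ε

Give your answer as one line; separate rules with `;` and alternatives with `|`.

S -> + | ) A | ); A -> * | S ) ) | ) A | )

Nullable nonterminals: {A}.
ε ∉ L(G), so no ε-production is kept.
Expand every rule over subsets of its nullable positions: S → ) A gives ) A | ). A → ) A gives ) A | ).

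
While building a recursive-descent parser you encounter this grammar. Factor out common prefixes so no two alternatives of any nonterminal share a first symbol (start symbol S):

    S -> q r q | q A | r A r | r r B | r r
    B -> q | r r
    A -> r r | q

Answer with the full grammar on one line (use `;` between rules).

S has alternatives sharing prefix 'r': factor to S → r S' with S' → A r | r B | r.
S has alternatives sharing prefix 'q': factor to S → q S'' with S'' → r q | A.
S' has alternatives sharing prefix 'r': factor to S' → r S''' with S''' → B | ε.

S -> r S' | q S''; B -> q | r r; A -> r r | q; S' -> A r | r S'''; S'' -> r q | A; S''' -> B | ε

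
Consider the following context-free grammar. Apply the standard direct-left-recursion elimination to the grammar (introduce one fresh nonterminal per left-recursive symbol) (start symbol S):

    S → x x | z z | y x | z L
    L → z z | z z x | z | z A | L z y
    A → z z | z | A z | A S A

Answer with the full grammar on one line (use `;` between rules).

Left recursion appears on L, A.
For L: α = {z y}, β = {z z, z z x, z, z A}. Rewrite as L → β L' and L' → α L' | ε.
For A: α = {z, S A}, β = {z z, z}. Rewrite as A → β A' and A' → α A' | ε.

S → x x | z z | y x | z L; L → z z L' | z z x L' | z L' | z A L'; A → z z A' | z A'; L' → z y L' | ε; A' → z A' | S A A' | ε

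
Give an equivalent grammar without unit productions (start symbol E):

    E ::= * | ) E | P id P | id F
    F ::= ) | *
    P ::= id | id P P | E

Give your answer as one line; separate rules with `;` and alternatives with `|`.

E ::= * | ) E | P id P | id F; F ::= ) | *; P ::= * | ) E | P id P | id F | id | id P P

Unit pairs: P ⇒* {E}.
For each unit pair (A, B), copy every non-unit production of B to A, then drop all unit productions.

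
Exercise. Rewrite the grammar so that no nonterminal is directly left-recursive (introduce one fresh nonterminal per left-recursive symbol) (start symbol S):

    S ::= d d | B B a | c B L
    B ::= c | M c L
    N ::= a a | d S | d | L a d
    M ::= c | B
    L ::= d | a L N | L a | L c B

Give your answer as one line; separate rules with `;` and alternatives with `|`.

L is directly left-recursive.
For L: α = {a, c B}, β = {d, a L N}. Rewrite as L → β L' and L' → α L' | ε.

S ::= d d | B B a | c B L; B ::= c | M c L; N ::= a a | d S | d | L a d; M ::= c | B; L ::= d L' | a L N L'; L' ::= a L' | c B L' | ε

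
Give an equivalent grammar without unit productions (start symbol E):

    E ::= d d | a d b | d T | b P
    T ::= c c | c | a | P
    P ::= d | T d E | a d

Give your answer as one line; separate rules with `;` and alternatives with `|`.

E ::= d d | a d b | d T | b P; T ::= d | T d E | a d | c c | c | a; P ::= d | T d E | a d

Unit pairs: T ⇒* {P}.
For each unit pair (A, B), copy every non-unit production of B to A, then drop all unit productions.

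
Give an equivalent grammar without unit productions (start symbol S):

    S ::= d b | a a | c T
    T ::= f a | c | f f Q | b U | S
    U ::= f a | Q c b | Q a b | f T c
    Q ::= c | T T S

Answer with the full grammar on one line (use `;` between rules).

S ::= d b | a a | c T; T ::= d b | a a | c T | f a | c | f f Q | b U; U ::= f a | Q c b | Q a b | f T c; Q ::= c | T T S

Unit pairs: T ⇒* {S}.
Replace each nonterminal's rules with the union of the non-unit rules of every nonterminal it unit-derives.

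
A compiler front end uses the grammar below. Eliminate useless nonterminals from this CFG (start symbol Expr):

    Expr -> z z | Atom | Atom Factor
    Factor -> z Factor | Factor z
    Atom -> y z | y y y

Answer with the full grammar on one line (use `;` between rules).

Expr -> z z | Atom; Atom -> y z | y y y

Generating nonterminals: {Atom, Expr}.
Reachable from Expr after that: {Atom, Expr}.
Removed useless symbols: {Factor} and every production mentioning them.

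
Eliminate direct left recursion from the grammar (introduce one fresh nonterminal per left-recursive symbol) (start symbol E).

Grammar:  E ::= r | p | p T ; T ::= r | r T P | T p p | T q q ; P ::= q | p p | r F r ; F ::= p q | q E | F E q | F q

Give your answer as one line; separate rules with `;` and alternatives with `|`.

Directly left-recursive nonterminals: T, F.
For T: α = {p p, q q}, β = {r, r T P}. Rewrite as T → β T' and T' → α T' | ε.
For F: α = {E q, q}, β = {p q, q E}. Rewrite as F → β F' and F' → α F' | ε.

E ::= r | p | p T; T ::= r T' | r T P T'; P ::= q | p p | r F r; F ::= p q F' | q E F'; T' ::= p p T' | q q T' | epsilon; F' ::= E q F' | q F' | epsilon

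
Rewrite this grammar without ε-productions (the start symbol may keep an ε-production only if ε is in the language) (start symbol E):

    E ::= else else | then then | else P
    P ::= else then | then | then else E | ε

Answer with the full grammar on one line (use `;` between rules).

E ::= else else | then then | else P | else; P ::= else then | then | then else E

Nullable nonterminals: {P}.
ε ∉ L(G), so no ε-production is kept.
For each production, add variants omitting each subset of nullable occurrences: E → else P gives else P | else.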